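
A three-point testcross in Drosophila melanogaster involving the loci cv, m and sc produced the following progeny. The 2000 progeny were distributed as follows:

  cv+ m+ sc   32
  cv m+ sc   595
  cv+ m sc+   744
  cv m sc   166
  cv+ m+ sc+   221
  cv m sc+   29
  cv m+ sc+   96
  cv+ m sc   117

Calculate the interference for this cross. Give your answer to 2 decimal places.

The two most frequent reciprocal classes, cv+ m sc+ and cv m+ sc, are the parental types, so the F1 was cv+ m sc+ / cv m+ sc.
The two rarest classes, cv m sc+ and cv+ m+ sc, are the double crossovers. Comparing them with the parentals, only the cv allele has switched, so cv is the middle locus and the order is m – cv – sc.
m–cv: (387 + 61)/2000 = 0.2240; cv–sc: (213 + 61)/2000 = 0.1370.
Expected DCO frequency = 0.2240 × 0.1370 ≈ 0.03069; observed = 61/2000 ≈ 0.03050.
Coefficient of coincidence = 0.03050/0.03069 ≈ 0.99; interference = 1 − 0.99 = 0.01.

0.01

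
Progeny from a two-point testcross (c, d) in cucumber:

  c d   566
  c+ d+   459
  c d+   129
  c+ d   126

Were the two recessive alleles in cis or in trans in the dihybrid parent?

cis

The two most frequent classes are c+ d+ (459) and c d (566); these are the parental (non-recombinant) types.
So the F1 carried c+ d+ on one chromosome and c d on the other — the recessive alleles are on the same chromosome (cis / coupling).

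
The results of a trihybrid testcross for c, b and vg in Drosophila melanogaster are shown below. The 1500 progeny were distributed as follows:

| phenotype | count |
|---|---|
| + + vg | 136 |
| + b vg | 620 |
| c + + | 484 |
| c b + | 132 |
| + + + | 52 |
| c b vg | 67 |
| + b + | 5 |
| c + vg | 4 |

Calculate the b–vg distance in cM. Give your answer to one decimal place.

18.5 cM

The two most frequent reciprocal classes, c + + and + b vg, are the parental types, so the F1 was c + + / + b vg.
The two rarest classes, c + vg and + b +, are the double crossovers. Comparing them with the parentals, only the vg allele has switched, so vg is the middle locus and the order is b – vg – c.
Crossovers in the b–vg interval produce the single-crossover classes c b + and + + vg (132 + 136 = 268) plus the double crossovers (9).
RF(b–vg) = (268 + 9) / 1500 = 277/1500 = 0.1847 → 18.5 cM.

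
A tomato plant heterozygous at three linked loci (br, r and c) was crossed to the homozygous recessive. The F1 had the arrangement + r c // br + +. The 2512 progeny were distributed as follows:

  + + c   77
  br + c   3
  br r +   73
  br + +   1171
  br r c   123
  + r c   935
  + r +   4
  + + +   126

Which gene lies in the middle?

c

The two rarest classes, + r + and br + c, are the double crossovers. Comparing them with the parentals, only the c allele has switched, so c is the middle locus and the order is r – c – br.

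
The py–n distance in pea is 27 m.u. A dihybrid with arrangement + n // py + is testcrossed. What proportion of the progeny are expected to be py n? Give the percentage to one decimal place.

A map distance of 27 m.u. corresponds to a recombination frequency of 0.270.
The F1 is + n / py +, so py n is a recombinant gamete class with expected frequency r/2 = 0.270/2 = 0.1350.
That is 0.1350 = 13.5% of the progeny.

13.5%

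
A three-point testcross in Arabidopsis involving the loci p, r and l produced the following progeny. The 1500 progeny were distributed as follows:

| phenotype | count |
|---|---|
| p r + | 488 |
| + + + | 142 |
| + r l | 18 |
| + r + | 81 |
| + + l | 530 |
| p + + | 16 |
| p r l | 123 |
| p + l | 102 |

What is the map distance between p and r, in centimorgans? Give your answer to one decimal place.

The two most frequent reciprocal classes, + + l and p r +, are the parental types, so the F1 was + + l / p r +.
The two rarest classes, + r l and p + +, are the double crossovers. Comparing them with the parentals, only the r allele has switched, so r is the middle locus and the order is l – r – p.
Crossovers in the r–p interval produce the single-crossover classes p + l and + r + (102 + 81 = 183) plus the double crossovers (34).
RF(r–p) = (183 + 34) / 1500 = 217/1500 = 0.1447 → 14.5 centimorgans.

14.5 centimorgans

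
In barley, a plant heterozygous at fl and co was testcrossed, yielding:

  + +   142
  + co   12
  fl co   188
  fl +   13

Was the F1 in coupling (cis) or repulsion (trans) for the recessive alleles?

The two most frequent classes are + + (142) and fl co (188); these are the parental (non-recombinant) types.
So the F1 carried + + on one chromosome and fl co on the other — the recessive alleles are on the same chromosome (cis / coupling).

cis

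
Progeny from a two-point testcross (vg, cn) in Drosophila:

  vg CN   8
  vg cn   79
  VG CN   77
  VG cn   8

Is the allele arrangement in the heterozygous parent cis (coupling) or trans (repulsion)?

The two most frequent classes are VG CN (77) and vg cn (79); these are the parental (non-recombinant) types.
So the F1 carried VG CN on one chromosome and vg cn on the other — the recessive alleles are on the same chromosome (cis / coupling).

cis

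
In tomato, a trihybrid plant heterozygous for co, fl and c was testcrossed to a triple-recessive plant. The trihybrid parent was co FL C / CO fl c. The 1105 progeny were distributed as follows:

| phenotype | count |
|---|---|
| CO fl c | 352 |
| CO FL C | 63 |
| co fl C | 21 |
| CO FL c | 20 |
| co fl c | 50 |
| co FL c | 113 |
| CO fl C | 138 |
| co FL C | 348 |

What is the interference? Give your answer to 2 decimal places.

-0.01

The two rarest classes, co fl C and CO FL c, are the double crossovers. Comparing them with the parentals, only the fl allele has switched, so fl is the middle locus and the order is c – fl – co.
c–fl: (251 + 41)/1105 = 0.2643; fl–co: (113 + 41)/1105 = 0.1394.
Expected DCO frequency = 0.2643 × 0.1394 ≈ 0.03684; observed = 41/1105 ≈ 0.03710.
Coefficient of coincidence = 0.03710/0.03684 ≈ 1.01; interference = 1 − 1.01 = -0.01.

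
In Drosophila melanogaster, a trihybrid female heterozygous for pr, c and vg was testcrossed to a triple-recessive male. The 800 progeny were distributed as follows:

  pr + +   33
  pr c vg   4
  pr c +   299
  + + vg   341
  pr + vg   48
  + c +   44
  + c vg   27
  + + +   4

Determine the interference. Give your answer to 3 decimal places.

The two most frequent reciprocal classes, + + vg and pr c +, are the parental types, so the F1 was + + vg / pr c +.
The two rarest classes, + + + and pr c vg, are the double crossovers. Comparing them with the parentals, only the vg allele has switched, so vg is the middle locus and the order is pr – vg – c.
pr–vg: (92 + 8)/800 = 0.1250; vg–c: (60 + 8)/800 = 0.0850.
Expected DCO frequency = 0.1250 × 0.0850 ≈ 0.01063; observed = 8/800 ≈ 0.01000.
Coefficient of coincidence = 0.01000/0.01063 ≈ 0.941; interference = 1 − 0.941 = 0.059.

0.059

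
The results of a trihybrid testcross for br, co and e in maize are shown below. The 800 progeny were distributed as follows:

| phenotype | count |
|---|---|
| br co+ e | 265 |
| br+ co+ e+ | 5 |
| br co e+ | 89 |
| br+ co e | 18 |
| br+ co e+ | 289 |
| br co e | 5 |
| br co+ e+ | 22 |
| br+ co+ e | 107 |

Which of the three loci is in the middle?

co

The two most frequent reciprocal classes, br+ co e+ and br co+ e, are the parental types, so the F1 was br+ co e+ / br co+ e.
The two rarest classes, br+ co+ e+ and br co e, are the double crossovers. Comparing them with the parentals, only the co allele has switched, so co is the middle locus and the order is e – co – br.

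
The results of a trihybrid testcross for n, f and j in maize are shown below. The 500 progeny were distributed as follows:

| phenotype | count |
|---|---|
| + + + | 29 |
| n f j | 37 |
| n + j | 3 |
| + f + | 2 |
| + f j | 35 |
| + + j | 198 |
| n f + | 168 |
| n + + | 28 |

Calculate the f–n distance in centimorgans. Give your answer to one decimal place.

13.6 centimorgans

The two most frequent reciprocal classes, n f + and + + j, are the parental types, so the F1 was n f + / + + j.
The two rarest classes, + f + and n + j, are the double crossovers. Comparing them with the parentals, only the n allele has switched, so n is the middle locus and the order is f – n – j.
Crossovers in the f–n interval produce the single-crossover classes n + + and + f j (28 + 35 = 63) plus the double crossovers (5).
RF(f–n) = (63 + 5) / 500 = 68/500 = 0.1360 → 13.6 centimorgans.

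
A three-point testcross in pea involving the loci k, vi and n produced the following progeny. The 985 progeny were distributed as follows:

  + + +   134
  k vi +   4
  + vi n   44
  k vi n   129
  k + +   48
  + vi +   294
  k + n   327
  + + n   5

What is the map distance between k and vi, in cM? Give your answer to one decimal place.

27.6 cM

The two most frequent reciprocal classes, + vi + and k + n, are the parental types, so the F1 was + vi + / k + n.
The two rarest classes, k vi + and + + n, are the double crossovers. Comparing them with the parentals, only the k allele has switched, so k is the middle locus and the order is n – k – vi.
Crossovers in the k–vi interval produce the single-crossover classes + + + and k vi n (134 + 129 = 263) plus the double crossovers (9).
RF(k–vi) = (263 + 9) / 985 = 272/985 = 0.2761 → 27.6 cM.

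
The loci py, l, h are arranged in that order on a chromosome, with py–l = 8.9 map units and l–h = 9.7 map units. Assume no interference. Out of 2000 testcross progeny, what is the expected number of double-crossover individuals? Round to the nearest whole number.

17

Map distances give recombination frequencies of 0.089 and 0.097 for the two intervals.
With no interference, expected double-crossover frequency = 0.089 × 0.097 = 0.00863.
Expected number = 0.00863 × 2000 = 17.27 ≈ 17.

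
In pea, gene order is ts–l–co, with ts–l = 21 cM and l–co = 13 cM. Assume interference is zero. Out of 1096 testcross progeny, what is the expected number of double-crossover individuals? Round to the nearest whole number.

30

Map distances give recombination frequencies of 0.210 and 0.130 for the two intervals.
With no interference, expected double-crossover frequency = 0.210 × 0.130 = 0.02730.
Expected number = 0.02730 × 1096 = 29.92 ≈ 30.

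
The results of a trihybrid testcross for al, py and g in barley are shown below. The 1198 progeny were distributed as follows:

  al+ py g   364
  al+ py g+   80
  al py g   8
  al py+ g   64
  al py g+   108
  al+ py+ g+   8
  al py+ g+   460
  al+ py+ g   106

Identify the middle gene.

al

The two most frequent reciprocal classes, al py+ g+ and al+ py g, are the parental types, so the F1 was al py+ g+ / al+ py g.
The two rarest classes, al+ py+ g+ and al py g, are the double crossovers. Comparing them with the parentals, only the al allele has switched, so al is the middle locus and the order is g – al – py.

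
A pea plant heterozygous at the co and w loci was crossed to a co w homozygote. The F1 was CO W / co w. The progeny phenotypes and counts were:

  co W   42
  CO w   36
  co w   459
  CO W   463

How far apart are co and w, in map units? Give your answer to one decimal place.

The recombinant classes are CO w and co W: 36 + 42 = 78.
Recombination frequency = 78/1000 = 0.0780 ≈ 7.8%, i.e. 7.8 map units.

7.8 map units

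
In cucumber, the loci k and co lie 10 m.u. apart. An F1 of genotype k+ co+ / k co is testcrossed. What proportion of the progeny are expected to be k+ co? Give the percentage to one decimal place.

A map distance of 10 m.u. corresponds to a recombination frequency of 0.100.
The F1 is k+ co+ / k co, so k+ co is a recombinant gamete class with expected frequency r/2 = 0.100/2 = 0.0500.
That is 0.0500 = 5.0% of the progeny.

5.0%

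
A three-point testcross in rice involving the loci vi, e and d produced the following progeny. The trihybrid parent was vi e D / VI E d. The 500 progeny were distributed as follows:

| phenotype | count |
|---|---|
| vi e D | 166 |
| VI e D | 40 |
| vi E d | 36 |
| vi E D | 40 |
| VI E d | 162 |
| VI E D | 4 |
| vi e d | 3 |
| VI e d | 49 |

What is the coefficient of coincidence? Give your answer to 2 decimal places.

The two rarest classes, vi e d and VI E D, are the double crossovers. Comparing them with the parentals, only the d allele has switched, so d is the middle locus and the order is e – d – vi.
e–d: (89 + 7)/500 = 0.1920; d–vi: (76 + 7)/500 = 0.1660.
Expected DCO frequency = 0.1920 × 0.1660 ≈ 0.03187; observed = 7/500 ≈ 0.01400.
Coefficient of coincidence = 0.01400/0.03187 ≈ 0.44.

0.44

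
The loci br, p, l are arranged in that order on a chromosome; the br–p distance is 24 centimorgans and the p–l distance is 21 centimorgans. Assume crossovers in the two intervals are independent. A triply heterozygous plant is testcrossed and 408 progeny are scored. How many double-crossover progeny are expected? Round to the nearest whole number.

21

Map distances give recombination frequencies of 0.240 and 0.210 for the two intervals.
With no interference, expected double-crossover frequency = 0.240 × 0.210 = 0.05040.
Expected number = 0.05040 × 408 = 20.56 ≈ 21.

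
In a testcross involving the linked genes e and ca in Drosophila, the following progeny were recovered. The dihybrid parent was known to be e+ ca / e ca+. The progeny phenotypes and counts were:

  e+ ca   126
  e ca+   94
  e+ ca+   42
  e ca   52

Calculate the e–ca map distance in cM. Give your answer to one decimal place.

The recombinant classes are e+ ca+ and e ca: 42 + 52 = 94.
Recombination frequency = 94/314 = 0.2994 ≈ 29.9%, i.e. 29.9 cM.

29.9 cM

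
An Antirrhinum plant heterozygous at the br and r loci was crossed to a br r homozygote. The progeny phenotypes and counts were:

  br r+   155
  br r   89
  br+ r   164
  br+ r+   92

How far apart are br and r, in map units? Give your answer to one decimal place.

36.2 map units

The two most frequent classes, br+ r (164) and br r+ (155), are the parental types, so the F1 was br+ r / br r+.
The recombinant classes are br+ r+ and br r: 92 + 89 = 181.
Recombination frequency = 181/500 = 0.3620 ≈ 36.2%, i.e. 36.2 map units.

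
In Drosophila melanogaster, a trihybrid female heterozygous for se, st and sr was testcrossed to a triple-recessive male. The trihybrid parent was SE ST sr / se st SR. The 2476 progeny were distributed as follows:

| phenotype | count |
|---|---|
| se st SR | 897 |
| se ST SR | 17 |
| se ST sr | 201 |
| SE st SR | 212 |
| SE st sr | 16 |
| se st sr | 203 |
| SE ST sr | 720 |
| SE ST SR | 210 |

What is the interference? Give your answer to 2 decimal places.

The two rarest classes, SE st sr and se ST SR, are the double crossovers. Comparing them with the parentals, only the st allele has switched, so st is the middle locus and the order is sr – st – se.
sr–st: (413 + 33)/2476 = 0.1801; st–se: (413 + 33)/2476 = 0.1801.
Expected DCO frequency = 0.1801 × 0.1801 ≈ 0.03244; observed = 33/2476 ≈ 0.01333.
Coefficient of coincidence = 0.01333/0.03244 ≈ 0.41; interference = 1 − 0.41 = 0.59.

0.59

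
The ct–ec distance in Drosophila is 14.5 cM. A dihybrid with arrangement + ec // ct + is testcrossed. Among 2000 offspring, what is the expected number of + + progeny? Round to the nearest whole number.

A map distance of 14.5 cM corresponds to a recombination frequency of 0.145.
The F1 is + ec / ct +, so + + is a recombinant gamete class with expected frequency r/2 = 0.145/2 = 0.0725.
Expected number = 0.0725 × 2000 = 145.00 ≈ 145.

145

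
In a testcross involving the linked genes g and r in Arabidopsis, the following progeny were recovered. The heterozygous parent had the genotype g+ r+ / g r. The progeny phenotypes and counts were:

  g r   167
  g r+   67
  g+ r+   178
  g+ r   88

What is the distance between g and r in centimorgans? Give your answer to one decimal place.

The recombinant classes are g+ r and g r+: 88 + 67 = 155.
Recombination frequency = 155/500 = 0.3100 ≈ 31.0%, i.e. 31.0 centimorgans.

31.0 centimorgans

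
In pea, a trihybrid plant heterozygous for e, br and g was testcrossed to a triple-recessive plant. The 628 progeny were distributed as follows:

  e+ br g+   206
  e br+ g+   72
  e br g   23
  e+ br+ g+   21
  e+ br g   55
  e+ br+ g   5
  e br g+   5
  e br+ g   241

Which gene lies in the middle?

e

The two most frequent reciprocal classes, e br+ g and e+ br g+, are the parental types, so the F1 was e br+ g / e+ br g+.
The two rarest classes, e+ br+ g and e br g+, are the double crossovers. Comparing them with the parentals, only the e allele has switched, so e is the middle locus and the order is br – e – g.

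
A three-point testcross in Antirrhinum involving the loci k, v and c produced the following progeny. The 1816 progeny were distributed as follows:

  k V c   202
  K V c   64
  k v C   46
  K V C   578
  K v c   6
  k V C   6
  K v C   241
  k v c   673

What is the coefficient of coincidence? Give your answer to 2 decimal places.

The two most frequent reciprocal classes, k v c and K V C, are the parental types, so the F1 was k v c / K V C.
The two rarest classes, K v c and k V C, are the double crossovers. Comparing them with the parentals, only the k allele has switched, so k is the middle locus and the order is v – k – c.
v–k: (443 + 12)/1816 = 0.2506; k–c: (110 + 12)/1816 = 0.0672.
Expected DCO frequency = 0.2506 × 0.0672 ≈ 0.01684; observed = 12/1816 ≈ 0.00661.
Coefficient of coincidence = 0.00661/0.01684 ≈ 0.39.

0.39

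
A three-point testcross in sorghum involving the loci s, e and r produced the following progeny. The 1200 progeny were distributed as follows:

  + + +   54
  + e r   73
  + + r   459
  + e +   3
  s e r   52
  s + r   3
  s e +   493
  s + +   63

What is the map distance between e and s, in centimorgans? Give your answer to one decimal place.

11.8 centimorgans

The two most frequent reciprocal classes, s e + and + + r, are the parental types, so the F1 was s e + / + + r.
The two rarest classes, + e + and s + r, are the double crossovers. Comparing them with the parentals, only the s allele has switched, so s is the middle locus and the order is e – s – r.
Crossovers in the e–s interval produce the single-crossover classes s + + and + e r (63 + 73 = 136) plus the double crossovers (6).
RF(e–s) = (136 + 6) / 1200 = 142/1200 = 0.1183 → 11.8 centimorgans.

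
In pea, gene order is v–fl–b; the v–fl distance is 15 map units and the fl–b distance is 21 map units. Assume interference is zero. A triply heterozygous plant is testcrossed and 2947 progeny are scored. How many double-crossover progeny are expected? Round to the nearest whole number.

93

Map distances give recombination frequencies of 0.150 and 0.210 for the two intervals.
With no interference, expected double-crossover frequency = 0.150 × 0.210 = 0.03150.
Expected number = 0.03150 × 2947 = 92.83 ≈ 93.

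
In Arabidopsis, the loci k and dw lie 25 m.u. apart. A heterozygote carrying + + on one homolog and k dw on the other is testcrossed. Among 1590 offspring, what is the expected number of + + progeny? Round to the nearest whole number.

A map distance of 25 m.u. corresponds to a recombination frequency of 0.250.
The F1 is + + / k dw, so + + is a parental gamete class with expected frequency (1 − r)/2 = 0.750/2 = 0.3750.
Expected number = 0.3750 × 1590 = 596.25 ≈ 596.

596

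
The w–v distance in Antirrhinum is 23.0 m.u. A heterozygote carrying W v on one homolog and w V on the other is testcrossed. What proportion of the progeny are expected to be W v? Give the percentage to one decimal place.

38.5%

A map distance of 23.0 m.u. corresponds to a recombination frequency of 0.230.
The F1 is W v / w V, so W v is a parental gamete class with expected frequency (1 − r)/2 = 0.770/2 = 0.3850.
That is 0.3850 = 38.5% of the progeny.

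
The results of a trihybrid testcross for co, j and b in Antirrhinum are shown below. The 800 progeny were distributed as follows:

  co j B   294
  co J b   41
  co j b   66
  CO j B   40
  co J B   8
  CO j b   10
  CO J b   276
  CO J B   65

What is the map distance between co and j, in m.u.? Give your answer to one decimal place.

The two most frequent reciprocal classes, co j B and CO J b, are the parental types, so the F1 was co j B / CO J b.
The two rarest classes, co J B and CO j b, are the double crossovers. Comparing them with the parentals, only the j allele has switched, so j is the middle locus and the order is b – j – co.
Crossovers in the j–co interval produce the single-crossover classes CO j B and co J b (40 + 41 = 81) plus the double crossovers (18).
RF(j–co) = (81 + 18) / 800 = 99/800 = 0.1237 → 12.4 m.u.

12.4 m.u.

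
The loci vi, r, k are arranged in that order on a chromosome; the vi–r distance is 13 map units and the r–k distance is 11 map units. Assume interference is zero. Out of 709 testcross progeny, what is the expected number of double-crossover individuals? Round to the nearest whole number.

Map distances give recombination frequencies of 0.130 and 0.110 for the two intervals.
With no interference, expected double-crossover frequency = 0.130 × 0.110 = 0.01430.
Expected number = 0.01430 × 709 = 10.14 ≈ 10.

10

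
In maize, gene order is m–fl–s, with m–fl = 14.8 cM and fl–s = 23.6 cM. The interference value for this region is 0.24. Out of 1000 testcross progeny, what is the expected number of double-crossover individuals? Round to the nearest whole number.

27

Map distances give recombination frequencies of 0.148 and 0.236 for the two intervals.
With interference 0.24 (so coincidence = 0.76), expected double-crossover frequency = 0.148 × 0.236 × 0.76 = 0.02655.
Expected number = 0.02655 × 1000 = 26.55 ≈ 27.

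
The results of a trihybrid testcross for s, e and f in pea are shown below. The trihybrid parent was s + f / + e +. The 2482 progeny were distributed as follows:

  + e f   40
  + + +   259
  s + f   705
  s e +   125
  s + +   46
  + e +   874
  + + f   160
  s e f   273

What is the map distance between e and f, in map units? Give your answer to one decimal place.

24.9 map units

The two rarest classes, s + + and + e f, are the double crossovers. Comparing them with the parentals, only the f allele has switched, so f is the middle locus and the order is s – f – e.
Crossovers in the f–e interval produce the single-crossover classes s e f and + + + (273 + 259 = 532) plus the double crossovers (86).
RF(f–e) = (532 + 86) / 2482 = 618/2482 = 0.2490 → 24.9 map units.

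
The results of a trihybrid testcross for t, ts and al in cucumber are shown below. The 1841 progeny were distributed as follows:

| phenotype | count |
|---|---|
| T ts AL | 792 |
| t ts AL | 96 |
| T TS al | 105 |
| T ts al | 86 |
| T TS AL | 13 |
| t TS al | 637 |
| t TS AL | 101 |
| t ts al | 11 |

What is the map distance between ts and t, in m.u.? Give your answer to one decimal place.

12.2 m.u.

The two most frequent reciprocal classes, T ts AL and t TS al, are the parental types, so the F1 was T ts AL / t TS al.
The two rarest classes, T TS AL and t ts al, are the double crossovers. Comparing them with the parentals, only the ts allele has switched, so ts is the middle locus and the order is t – ts – al.
Crossovers in the t–ts interval produce the single-crossover classes t ts AL and T TS al (96 + 105 = 201) plus the double crossovers (24).
RF(t–ts) = (201 + 24) / 1841 = 225/1841 = 0.1222 → 12.2 m.u.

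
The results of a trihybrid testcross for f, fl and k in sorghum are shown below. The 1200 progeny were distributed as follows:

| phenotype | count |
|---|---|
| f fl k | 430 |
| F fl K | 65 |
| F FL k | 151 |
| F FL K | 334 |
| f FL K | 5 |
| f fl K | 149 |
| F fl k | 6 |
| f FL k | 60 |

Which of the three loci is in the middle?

The two most frequent reciprocal classes, f fl k and F FL K, are the parental types, so the F1 was f fl k / F FL K.
The two rarest classes, F fl k and f FL K, are the double crossovers. Comparing them with the parentals, only the f allele has switched, so f is the middle locus and the order is k – f – fl.

f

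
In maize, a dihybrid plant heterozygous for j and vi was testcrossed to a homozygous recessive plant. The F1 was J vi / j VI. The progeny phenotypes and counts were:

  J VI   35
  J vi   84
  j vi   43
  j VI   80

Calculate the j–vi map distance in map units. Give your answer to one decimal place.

The recombinant classes are J VI and j vi: 35 + 43 = 78.
Recombination frequency = 78/242 = 0.3223 ≈ 32.2%, i.e. 32.2 map units.

32.2 map units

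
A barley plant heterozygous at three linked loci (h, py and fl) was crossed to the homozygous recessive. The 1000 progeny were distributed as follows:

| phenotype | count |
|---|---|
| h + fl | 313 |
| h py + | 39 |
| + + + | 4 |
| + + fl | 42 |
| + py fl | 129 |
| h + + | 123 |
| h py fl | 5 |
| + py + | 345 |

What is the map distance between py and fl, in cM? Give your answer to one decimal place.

26.1 cM

The two most frequent reciprocal classes, + py + and h + fl, are the parental types, so the F1 was + py + / h + fl.
The two rarest classes, + + + and h py fl, are the double crossovers. Comparing them with the parentals, only the py allele has switched, so py is the middle locus and the order is fl – py – h.
Crossovers in the fl–py interval produce the single-crossover classes + py fl and h + + (129 + 123 = 252) plus the double crossovers (9).
RF(fl–py) = (252 + 9) / 1000 = 261/1000 = 0.2610 → 26.1 cM.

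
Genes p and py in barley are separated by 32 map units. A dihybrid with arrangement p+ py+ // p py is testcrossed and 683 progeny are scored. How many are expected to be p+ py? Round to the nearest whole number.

109

A map distance of 32 map units corresponds to a recombination frequency of 0.320.
The F1 is p+ py+ / p py, so p+ py is a recombinant gamete class with expected frequency r/2 = 0.320/2 = 0.1600.
Expected number = 0.1600 × 683 = 109.28 ≈ 109.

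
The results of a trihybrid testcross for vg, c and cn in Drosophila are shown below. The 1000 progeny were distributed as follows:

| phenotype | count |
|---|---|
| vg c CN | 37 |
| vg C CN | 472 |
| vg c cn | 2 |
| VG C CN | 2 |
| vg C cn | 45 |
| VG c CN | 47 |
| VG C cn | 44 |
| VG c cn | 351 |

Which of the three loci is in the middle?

vg

The two most frequent reciprocal classes, VG c cn and vg C CN, are the parental types, so the F1 was VG c cn / vg C CN.
The two rarest classes, vg c cn and VG C CN, are the double crossovers. Comparing them with the parentals, only the vg allele has switched, so vg is the middle locus and the order is c – vg – cn.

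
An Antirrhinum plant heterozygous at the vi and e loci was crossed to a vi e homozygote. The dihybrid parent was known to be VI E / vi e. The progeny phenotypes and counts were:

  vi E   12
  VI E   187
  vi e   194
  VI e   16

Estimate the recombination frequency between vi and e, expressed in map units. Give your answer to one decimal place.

6.8 map units

The recombinant classes are VI e and vi E: 16 + 12 = 28.
Recombination frequency = 28/409 = 0.0685 ≈ 6.8%, i.e. 6.8 map units.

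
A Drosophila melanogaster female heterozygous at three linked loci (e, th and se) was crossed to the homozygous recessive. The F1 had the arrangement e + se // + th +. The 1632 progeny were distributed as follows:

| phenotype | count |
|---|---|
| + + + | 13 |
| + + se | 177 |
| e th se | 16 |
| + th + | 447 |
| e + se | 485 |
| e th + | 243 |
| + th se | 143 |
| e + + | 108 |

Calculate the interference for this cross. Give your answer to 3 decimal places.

0.624

The two rarest classes, e th se and + + +, are the double crossovers. Comparing them with the parentals, only the th allele has switched, so th is the middle locus and the order is e – th – se.
e–th: (420 + 29)/1632 = 0.2751; th–se: (251 + 29)/1632 = 0.1716.
Expected DCO frequency = 0.2751 × 0.1716 ≈ 0.04721; observed = 29/1632 ≈ 0.01777.
Coefficient of coincidence = 0.01777/0.04721 ≈ 0.376; interference = 1 − 0.376 = 0.624.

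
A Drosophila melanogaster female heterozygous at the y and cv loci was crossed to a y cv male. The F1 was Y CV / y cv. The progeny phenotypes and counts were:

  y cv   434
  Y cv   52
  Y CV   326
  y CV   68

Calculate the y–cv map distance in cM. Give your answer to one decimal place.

13.6 cM

The recombinant classes are Y cv and y CV: 52 + 68 = 120.
Recombination frequency = 120/880 = 0.1364 ≈ 13.6%, i.e. 13.6 cM.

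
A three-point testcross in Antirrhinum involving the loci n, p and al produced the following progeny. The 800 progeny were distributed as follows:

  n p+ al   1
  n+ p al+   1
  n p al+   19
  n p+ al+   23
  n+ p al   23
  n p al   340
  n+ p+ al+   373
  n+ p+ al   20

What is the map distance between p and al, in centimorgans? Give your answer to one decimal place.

The two most frequent reciprocal classes, n p al and n+ p+ al+, are the parental types, so the F1 was n p al / n+ p+ al+.
The two rarest classes, n p+ al and n+ p al+, are the double crossovers. Comparing them with the parentals, only the p allele has switched, so p is the middle locus and the order is al – p – n.
Crossovers in the al–p interval produce the single-crossover classes n p al+ and n+ p+ al (19 + 20 = 39) plus the double crossovers (2).
RF(al–p) = (39 + 2) / 800 = 41/800 = 0.0512 → 5.1 centimorgans.

5.1 centimorgans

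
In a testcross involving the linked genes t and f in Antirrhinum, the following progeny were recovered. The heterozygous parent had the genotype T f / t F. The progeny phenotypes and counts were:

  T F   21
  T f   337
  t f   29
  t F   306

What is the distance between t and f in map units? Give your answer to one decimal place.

The recombinant classes are T F and t f: 21 + 29 = 50.
Recombination frequency = 50/693 = 0.0722 ≈ 7.2%, i.e. 7.2 map units.

7.2 map units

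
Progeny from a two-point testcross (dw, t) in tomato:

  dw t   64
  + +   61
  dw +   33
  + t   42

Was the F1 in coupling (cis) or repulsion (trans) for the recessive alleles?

cis

The two most frequent classes are + + (61) and dw t (64); these are the parental (non-recombinant) types.
So the F1 carried + + on one chromosome and dw t on the other — the recessive alleles are on the same chromosome (cis / coupling).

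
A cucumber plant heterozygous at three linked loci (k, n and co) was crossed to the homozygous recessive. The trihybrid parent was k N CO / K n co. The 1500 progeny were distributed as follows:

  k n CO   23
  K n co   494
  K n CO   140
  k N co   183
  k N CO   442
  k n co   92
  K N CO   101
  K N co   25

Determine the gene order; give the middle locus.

The two rarest classes, k n CO and K N co, are the double crossovers. Comparing them with the parentals, only the n allele has switched, so n is the middle locus and the order is co – n – k.

n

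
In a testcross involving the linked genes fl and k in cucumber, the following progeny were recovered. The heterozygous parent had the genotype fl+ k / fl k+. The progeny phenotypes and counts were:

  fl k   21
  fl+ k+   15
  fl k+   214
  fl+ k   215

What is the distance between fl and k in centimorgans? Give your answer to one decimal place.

7.7 centimorgans

The recombinant classes are fl+ k+ and fl k: 15 + 21 = 36.
Recombination frequency = 36/465 = 0.0774 ≈ 7.7%, i.e. 7.7 centimorgans.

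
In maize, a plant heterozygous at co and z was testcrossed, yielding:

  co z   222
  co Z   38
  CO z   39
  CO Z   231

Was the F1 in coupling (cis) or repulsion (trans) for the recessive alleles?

cis

The two most frequent classes are CO Z (231) and co z (222); these are the parental (non-recombinant) types.
So the F1 carried CO Z on one chromosome and co z on the other — the recessive alleles are on the same chromosome (cis / coupling).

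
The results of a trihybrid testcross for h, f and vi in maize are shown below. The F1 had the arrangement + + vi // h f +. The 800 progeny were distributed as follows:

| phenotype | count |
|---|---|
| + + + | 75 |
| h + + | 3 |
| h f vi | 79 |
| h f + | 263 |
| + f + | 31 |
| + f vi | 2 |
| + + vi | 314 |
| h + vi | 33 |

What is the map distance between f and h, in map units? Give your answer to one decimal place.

8.6 map units

The two rarest classes, + f vi and h + +, are the double crossovers. Comparing them with the parentals, only the f allele has switched, so f is the middle locus and the order is h – f – vi.
Crossovers in the h–f interval produce the single-crossover classes h + vi and + f + (33 + 31 = 64) plus the double crossovers (5).
RF(h–f) = (64 + 5) / 800 = 69/800 = 0.0862 → 8.6 map units.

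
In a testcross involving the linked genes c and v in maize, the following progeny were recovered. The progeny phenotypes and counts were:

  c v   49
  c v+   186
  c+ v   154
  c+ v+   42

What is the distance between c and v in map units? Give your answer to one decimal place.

The two most frequent classes, c+ v (154) and c v+ (186), are the parental types, so the F1 was c+ v / c v+.
The recombinant classes are c+ v+ and c v: 42 + 49 = 91.
Recombination frequency = 91/431 = 0.2111 ≈ 21.1%, i.e. 21.1 map units.

21.1 map units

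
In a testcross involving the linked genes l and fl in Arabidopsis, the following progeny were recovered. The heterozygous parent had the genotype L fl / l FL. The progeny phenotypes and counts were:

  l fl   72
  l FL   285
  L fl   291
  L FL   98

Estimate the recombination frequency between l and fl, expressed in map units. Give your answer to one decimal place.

22.8 map units

The recombinant classes are L FL and l fl: 98 + 72 = 170.
Recombination frequency = 170/746 = 0.2279 ≈ 22.8%, i.e. 22.8 map units.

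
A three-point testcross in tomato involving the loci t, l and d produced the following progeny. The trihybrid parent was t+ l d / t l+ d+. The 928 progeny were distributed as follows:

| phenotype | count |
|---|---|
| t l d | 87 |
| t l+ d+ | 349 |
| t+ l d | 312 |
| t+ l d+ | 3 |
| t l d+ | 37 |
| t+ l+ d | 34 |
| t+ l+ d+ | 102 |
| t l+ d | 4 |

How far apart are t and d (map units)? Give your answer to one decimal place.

21.1 map units

The two rarest classes, t+ l d+ and t l+ d, are the double crossovers. Comparing them with the parentals, only the d allele has switched, so d is the middle locus and the order is t – d – l.
Crossovers in the t–d interval produce the single-crossover classes t l d and t+ l+ d+ (87 + 102 = 189) plus the double crossovers (7).
RF(t–d) = (189 + 7) / 928 = 196/928 = 0.2112 → 21.1 map units.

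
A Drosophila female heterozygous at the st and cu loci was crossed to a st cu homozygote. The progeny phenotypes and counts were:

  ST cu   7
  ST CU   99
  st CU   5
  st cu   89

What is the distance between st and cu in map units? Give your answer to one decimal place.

The two most frequent classes, ST CU (99) and st cu (89), are the parental types, so the F1 was ST CU / st cu.
The recombinant classes are ST cu and st CU: 7 + 5 = 12.
Recombination frequency = 12/200 = 0.0600 ≈ 6.0%, i.e. 6.0 map units.

6.0 map units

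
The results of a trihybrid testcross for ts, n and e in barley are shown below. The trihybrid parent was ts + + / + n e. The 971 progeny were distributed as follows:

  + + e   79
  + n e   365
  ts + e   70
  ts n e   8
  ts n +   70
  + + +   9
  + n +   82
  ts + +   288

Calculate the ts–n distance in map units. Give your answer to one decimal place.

17.1 map units

The two rarest classes, + + + and ts n e, are the double crossovers. Comparing them with the parentals, only the ts allele has switched, so ts is the middle locus and the order is e – ts – n.
Crossovers in the ts–n interval produce the single-crossover classes ts n + and + + e (70 + 79 = 149) plus the double crossovers (17).
RF(ts–n) = (149 + 17) / 971 = 166/971 = 0.1710 → 17.1 map units.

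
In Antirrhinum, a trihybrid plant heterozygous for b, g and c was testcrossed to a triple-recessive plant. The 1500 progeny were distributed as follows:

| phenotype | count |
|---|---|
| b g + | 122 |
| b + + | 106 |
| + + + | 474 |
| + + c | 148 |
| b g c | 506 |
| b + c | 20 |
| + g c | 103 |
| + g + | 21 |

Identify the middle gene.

g

The two most frequent reciprocal classes, + + + and b g c, are the parental types, so the F1 was + + + / b g c.
The two rarest classes, + g + and b + c, are the double crossovers. Comparing them with the parentals, only the g allele has switched, so g is the middle locus and the order is c – g – b.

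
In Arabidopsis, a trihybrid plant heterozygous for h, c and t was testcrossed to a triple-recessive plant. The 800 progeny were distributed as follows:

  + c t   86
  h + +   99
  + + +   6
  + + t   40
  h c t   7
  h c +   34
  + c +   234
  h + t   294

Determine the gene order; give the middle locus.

The two most frequent reciprocal classes, + c + and h + t, are the parental types, so the F1 was + c + / h + t.
The two rarest classes, + + + and h c t, are the double crossovers. Comparing them with the parentals, only the c allele has switched, so c is the middle locus and the order is t – c – h.

c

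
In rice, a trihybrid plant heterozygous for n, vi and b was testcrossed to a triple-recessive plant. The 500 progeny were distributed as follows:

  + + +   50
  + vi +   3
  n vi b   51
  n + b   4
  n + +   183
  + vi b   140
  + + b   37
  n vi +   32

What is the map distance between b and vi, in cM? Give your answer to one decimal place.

The two most frequent reciprocal classes, n + + and + vi b, are the parental types, so the F1 was n + + / + vi b.
The two rarest classes, n + b and + vi +, are the double crossovers. Comparing them with the parentals, only the b allele has switched, so b is the middle locus and the order is vi – b – n.
Crossovers in the vi–b interval produce the single-crossover classes n vi + and + + b (32 + 37 = 69) plus the double crossovers (7).
RF(vi–b) = (69 + 7) / 500 = 76/500 = 0.1520 → 15.2 cM.

15.2 cM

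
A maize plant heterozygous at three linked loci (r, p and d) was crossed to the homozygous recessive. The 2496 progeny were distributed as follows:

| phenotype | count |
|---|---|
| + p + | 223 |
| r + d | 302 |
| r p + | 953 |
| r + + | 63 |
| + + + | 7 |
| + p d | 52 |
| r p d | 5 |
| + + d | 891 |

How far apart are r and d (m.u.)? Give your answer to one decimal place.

21.5 m.u.

The two most frequent reciprocal classes, r p + and + + d, are the parental types, so the F1 was r p + / + + d.
The two rarest classes, r p d and + + +, are the double crossovers. Comparing them with the parentals, only the d allele has switched, so d is the middle locus and the order is r – d – p.
Crossovers in the r–d interval produce the single-crossover classes + p + and r + d (223 + 302 = 525) plus the double crossovers (12).
RF(r–d) = (525 + 12) / 2496 = 537/2496 = 0.2151 → 21.5 m.u.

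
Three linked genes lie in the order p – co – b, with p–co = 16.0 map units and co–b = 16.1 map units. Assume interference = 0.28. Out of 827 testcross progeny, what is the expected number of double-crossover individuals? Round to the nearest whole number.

15

Map distances give recombination frequencies of 0.160 and 0.161 for the two intervals.
With interference 0.28 (so coincidence = 0.72), expected double-crossover frequency = 0.160 × 0.161 × 0.72 = 0.01855.
Expected number = 0.01855 × 827 = 15.34 ≈ 15.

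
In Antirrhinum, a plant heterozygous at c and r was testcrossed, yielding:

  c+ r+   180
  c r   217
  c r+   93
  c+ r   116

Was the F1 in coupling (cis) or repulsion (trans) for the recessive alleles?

cis

The two most frequent classes are c+ r+ (180) and c r (217); these are the parental (non-recombinant) types.
So the F1 carried c+ r+ on one chromosome and c r on the other — the recessive alleles are on the same chromosome (cis / coupling).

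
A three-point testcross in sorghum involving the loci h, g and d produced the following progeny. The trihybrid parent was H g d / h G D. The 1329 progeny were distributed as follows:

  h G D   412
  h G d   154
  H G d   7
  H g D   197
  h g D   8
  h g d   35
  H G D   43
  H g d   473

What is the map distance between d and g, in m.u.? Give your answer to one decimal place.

27.5 m.u.

The two rarest classes, H G d and h g D, are the double crossovers. Comparing them with the parentals, only the g allele has switched, so g is the middle locus and the order is d – g – h.
Crossovers in the d–g interval produce the single-crossover classes H g D and h G d (197 + 154 = 351) plus the double crossovers (15).
RF(d–g) = (351 + 15) / 1329 = 366/1329 = 0.2754 → 27.5 m.u.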